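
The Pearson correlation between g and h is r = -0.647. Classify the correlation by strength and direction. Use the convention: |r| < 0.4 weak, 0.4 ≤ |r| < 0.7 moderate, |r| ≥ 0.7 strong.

moderate negative

r = -0.647 < 0 so the relationship is negative.
|r| = 0.647, which falls in the moderate range.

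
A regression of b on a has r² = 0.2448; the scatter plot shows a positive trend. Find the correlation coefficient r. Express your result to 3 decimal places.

|r| = √0.2448 = 0.495
The association is positive, so r = 0.495.

0.495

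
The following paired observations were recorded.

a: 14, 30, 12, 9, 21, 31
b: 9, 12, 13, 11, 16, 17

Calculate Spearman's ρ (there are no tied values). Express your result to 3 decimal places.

Rank a: 3, 5, 2, 1, 4, 6
Rank b: 1, 3, 4, 2, 5, 6
d = rank(a) − rank(b): 2, 2, -2, -1, -1, 0; Σd² = 14
ρ = 1 − 6Σd² / [n(n²−1)] = 1 − 6×14 / (6×35) = 1 − 84/210 ≈ 0.600

0.600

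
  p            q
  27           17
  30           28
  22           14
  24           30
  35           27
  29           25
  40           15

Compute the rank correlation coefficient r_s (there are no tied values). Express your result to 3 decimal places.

Rank p: 3, 5, 1, 2, 6, 4, 7
Rank q: 3, 6, 1, 7, 5, 4, 2
d = rank(p) − rank(q): 0, -1, 0, -5, 1, 0, 5; Σd² = 52
ρ = 1 − 6Σd² / [n(n²−1)] = 1 − 6×52 / (7×48) = 1 − 312/336 ≈ 0.071

0.071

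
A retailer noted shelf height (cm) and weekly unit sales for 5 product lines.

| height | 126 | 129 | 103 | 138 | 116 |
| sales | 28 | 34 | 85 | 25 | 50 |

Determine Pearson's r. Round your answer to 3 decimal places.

-0.949

n = 5, Σx = 612, Σy = 222, Σx² = 75626, Σy² = 12290, Σxy = 25919
nΣxy − ΣxΣy = 129595 − 135864 = -6269
nΣx² − (Σx)² = 378130 − 374544 = 3586; nΣy² − (Σy)² = 61450 − 49284 = 12166
r = -6269 / √(3586 × 12166) = -6269 / 6605.0947 ≈ -0.949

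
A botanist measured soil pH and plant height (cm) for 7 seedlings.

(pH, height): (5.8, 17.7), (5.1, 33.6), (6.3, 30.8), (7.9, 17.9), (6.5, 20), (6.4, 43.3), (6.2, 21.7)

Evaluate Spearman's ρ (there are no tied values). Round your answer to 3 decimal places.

-0.179

Rank pH: 2, 1, 4, 7, 6, 5, 3
Rank height: 1, 6, 5, 2, 3, 7, 4
d = rank(pH) − rank(height): 1, -5, -1, 5, 3, -2, -1; Σd² = 66
ρ = 1 − 6Σd² / [n(n²−1)] = 1 − 6×66 / (7×48) = 1 − 396/336 ≈ -0.179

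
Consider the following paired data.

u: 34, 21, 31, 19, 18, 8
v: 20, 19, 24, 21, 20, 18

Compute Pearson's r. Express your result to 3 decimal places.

n = 6, Σu = 131, Σv = 122, Σu² = 3307, Σv² = 2502, Σuv = 2726
nΣuv − ΣuΣv = 16356 − 15982 = 374
nΣu² − (Σu)² = 19842 − 17161 = 2681; nΣv² − (Σv)² = 15012 − 14884 = 128
r = 374 / √(2681 × 128) = 374 / 585.8054 ≈ 0.638

0.638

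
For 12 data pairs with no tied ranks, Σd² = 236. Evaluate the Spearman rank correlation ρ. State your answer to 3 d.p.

0.175

ρ = 1 − 6Σd² / [n(n²−1)] = 1 − 6×236 / (12×143)
  = 1 − 1416/1716 = 1 − 0.8252 ≈ 0.175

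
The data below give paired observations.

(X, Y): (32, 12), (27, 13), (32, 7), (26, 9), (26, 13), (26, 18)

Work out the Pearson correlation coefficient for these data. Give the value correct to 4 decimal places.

-0.5104

n = 6, ΣX = 169, ΣY = 72, ΣX² = 4805, ΣY² = 936, ΣXY = 1999
nΣXY − ΣXΣY = 11994 − 12168 = -174
nΣX² − (ΣX)² = 28830 − 28561 = 269; nΣY² − (ΣY)² = 5616 − 5184 = 432
r = -174 / √(269 × 432) = -174 / 340.8929 ≈ -0.5104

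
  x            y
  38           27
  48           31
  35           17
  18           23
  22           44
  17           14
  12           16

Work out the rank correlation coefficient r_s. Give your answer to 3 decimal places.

Rank x: 6, 7, 5, 3, 4, 2, 1
Rank y: 5, 6, 3, 4, 7, 1, 2
d = rank(x) − rank(y): 1, 1, 2, -1, -3, 1, -1; Σd² = 18
ρ = 1 − 6Σd² / [n(n²−1)] = 1 − 6×18 / (7×48) = 1 − 108/336 ≈ 0.679

0.679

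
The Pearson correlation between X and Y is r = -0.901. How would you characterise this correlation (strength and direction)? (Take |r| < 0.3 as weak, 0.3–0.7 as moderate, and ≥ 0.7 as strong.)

r = -0.901 < 0 so the relationship is negative.
|r| = 0.901, which falls in the strong range.

strong negative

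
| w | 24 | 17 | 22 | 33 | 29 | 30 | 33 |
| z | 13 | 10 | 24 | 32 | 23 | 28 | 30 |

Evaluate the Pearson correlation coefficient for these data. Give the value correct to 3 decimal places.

0.872

n = 7, Σw = 188, Σz = 160, Σw² = 5268, Σz² = 4082, Σwz = 4563
nΣwz − ΣwΣz = 31941 − 30080 = 1861
nΣw² − (Σw)² = 36876 − 35344 = 1532; nΣz² − (Σz)² = 28574 − 25600 = 2974
r = 1861 / √(1532 × 2974) = 1861 / 2134.5182 ≈ 0.872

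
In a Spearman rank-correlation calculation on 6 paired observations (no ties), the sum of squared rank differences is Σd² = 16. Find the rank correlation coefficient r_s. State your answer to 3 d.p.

ρ = 1 − 6Σd² / [n(n²−1)] = 1 − 6×16 / (6×35)
  = 1 − 96/210 = 1 − 0.4571 ≈ 0.543

0.543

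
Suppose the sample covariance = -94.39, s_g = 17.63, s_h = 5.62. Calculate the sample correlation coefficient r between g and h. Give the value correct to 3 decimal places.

r = Cov(g,h) / (s_g · s_h) = -94.39 / (17.63 × 5.62)
  = -94.39 / 99.0806 ≈ -0.953

-0.953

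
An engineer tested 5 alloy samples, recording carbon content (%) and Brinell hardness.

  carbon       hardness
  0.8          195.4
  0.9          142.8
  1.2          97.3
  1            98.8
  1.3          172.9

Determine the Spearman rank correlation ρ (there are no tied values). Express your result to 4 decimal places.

Rank carbon: 1, 2, 4, 3, 5
Rank hardness: 5, 3, 1, 2, 4
d = rank(carbon) − rank(hardness): -4, -1, 3, 1, 1; Σd² = 28
ρ = 1 − 6Σd² / [n(n²−1)] = 1 − 6×28 / (5×24) = 1 − 168/120 ≈ -0.4000

-0.4000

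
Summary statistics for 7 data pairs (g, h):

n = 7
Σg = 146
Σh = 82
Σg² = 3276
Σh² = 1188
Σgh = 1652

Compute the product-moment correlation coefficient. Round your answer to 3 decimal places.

r = (nΣgh − ΣgΣh) / √[(nΣg² − (Σg)²)(nΣh² − (Σh)²)]
Numerator: 7×1652 − 146×82 = -408
Denominator: √[(22932 − 21316)(8316 − 6724)] = √[1616 × 1592] = 1603.9551
r = -408 / 1603.9551 ≈ -0.254

-0.254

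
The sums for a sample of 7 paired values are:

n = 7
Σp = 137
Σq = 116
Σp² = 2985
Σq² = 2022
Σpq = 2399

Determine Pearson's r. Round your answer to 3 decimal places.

r = (nΣpq − ΣpΣq) / √[(nΣp² − (Σp)²)(nΣq² − (Σq)²)]
Numerator: 7×2399 − 137×116 = 901
Denominator: √[(20895 − 18769)(14154 − 13456)] = √[2126 × 698] = 1218.1740
r = 901 / 1218.1740 ≈ 0.740

0.740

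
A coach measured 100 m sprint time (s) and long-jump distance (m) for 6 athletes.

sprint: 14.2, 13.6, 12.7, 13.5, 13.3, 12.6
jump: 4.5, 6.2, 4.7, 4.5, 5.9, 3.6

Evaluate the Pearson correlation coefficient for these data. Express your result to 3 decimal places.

n = 6, Σx = 79.9, Σy = 29.4, Σx² = 1065.79, Σy² = 148.8, Σxy = 392.49
nΣxy − ΣxΣy = 2354.94 − 2349.06 = 5.88
nΣx² − (Σx)² = 6394.74 − 6384.01 = 10.73; nΣy² − (Σy)² = 892.8 − 864.36 = 28.44
r = 5.88 / √(10.73 × 28.44) = 5.88 / 17.4689 ≈ 0.337

0.337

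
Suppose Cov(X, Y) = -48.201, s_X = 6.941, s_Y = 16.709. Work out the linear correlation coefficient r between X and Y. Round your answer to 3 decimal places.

r = Cov(X,Y) / (s_X · s_Y) = -48.201 / (6.941 × 16.709)
  = -48.201 / 115.9772 ≈ -0.416

-0.416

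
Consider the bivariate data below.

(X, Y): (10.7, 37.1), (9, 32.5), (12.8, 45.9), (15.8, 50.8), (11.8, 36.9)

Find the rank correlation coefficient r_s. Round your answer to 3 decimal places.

Rank X: 2, 1, 4, 5, 3
Rank Y: 3, 1, 4, 5, 2
d = rank(X) − rank(Y): -1, 0, 0, 0, 1; Σd² = 2
ρ = 1 − 6Σd² / [n(n²−1)] = 1 − 6×2 / (5×24) = 1 − 12/120 ≈ 0.900

0.900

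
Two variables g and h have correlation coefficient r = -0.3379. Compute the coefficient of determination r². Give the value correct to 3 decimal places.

r² = (-0.3379)² = 0.114

0.114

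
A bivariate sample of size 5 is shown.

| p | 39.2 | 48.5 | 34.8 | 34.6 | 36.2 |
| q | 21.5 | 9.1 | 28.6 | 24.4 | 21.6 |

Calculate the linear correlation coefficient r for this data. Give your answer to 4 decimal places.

n = 5, Σp = 193.3, Σq = 105.2, Σp² = 7607.53, Σq² = 2424.94, Σpq = 3905.59
nΣpq − ΣpΣq = 19527.95 − 20335.16 = -807.21
nΣp² − (Σp)² = 38037.65 − 37364.89 = 672.76; nΣq² − (Σq)² = 12124.7 − 11067.04 = 1057.66
r = -807.21 / √(672.76 × 1057.66) = -807.21 / 843.5350 ≈ -0.9569

-0.9569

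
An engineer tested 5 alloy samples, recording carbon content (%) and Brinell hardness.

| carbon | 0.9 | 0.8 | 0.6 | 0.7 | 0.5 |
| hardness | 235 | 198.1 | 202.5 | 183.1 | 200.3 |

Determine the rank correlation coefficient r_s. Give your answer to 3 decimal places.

0.200

Rank carbon: 5, 4, 2, 3, 1
Rank hardness: 5, 2, 4, 1, 3
d = rank(carbon) − rank(hardness): 0, 2, -2, 2, -2; Σd² = 16
ρ = 1 − 6Σd² / [n(n²−1)] = 1 − 6×16 / (5×24) = 1 − 96/120 ≈ 0.200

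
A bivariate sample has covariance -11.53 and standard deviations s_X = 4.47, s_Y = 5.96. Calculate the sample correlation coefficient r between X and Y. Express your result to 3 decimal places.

r = Cov(X,Y) / (s_X · s_Y) = -11.53 / (4.47 × 5.96)
  = -11.53 / 26.6412 ≈ -0.433

-0.433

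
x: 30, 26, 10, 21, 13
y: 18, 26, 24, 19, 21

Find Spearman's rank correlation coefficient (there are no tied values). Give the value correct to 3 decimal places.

Rank x: 5, 4, 1, 3, 2
Rank y: 1, 5, 4, 2, 3
d = rank(x) − rank(y): 4, -1, -3, 1, -1; Σd² = 28
ρ = 1 − 6Σd² / [n(n²−1)] = 1 − 6×28 / (5×24) = 1 − 168/120 ≈ -0.400

-0.400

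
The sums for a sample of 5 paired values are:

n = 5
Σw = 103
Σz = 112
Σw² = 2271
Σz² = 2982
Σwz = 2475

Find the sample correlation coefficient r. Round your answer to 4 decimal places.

r = (nΣwz − ΣwΣz) / √[(nΣw² − (Σw)²)(nΣz² − (Σz)²)]
Numerator: 5×2475 − 103×112 = 839
Denominator: √[(11355 − 10609)(14910 − 12544)] = √[746 × 2366] = 1328.5466
r = 839 / 1328.5466 ≈ 0.6315

0.6315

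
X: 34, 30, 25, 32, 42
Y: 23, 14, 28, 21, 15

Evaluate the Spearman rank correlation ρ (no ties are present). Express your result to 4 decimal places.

-0.3000

Rank X: 4, 2, 1, 3, 5
Rank Y: 4, 1, 5, 3, 2
d = rank(X) − rank(Y): 0, 1, -4, 0, 3; Σd² = 26
ρ = 1 − 6Σd² / [n(n²−1)] = 1 − 6×26 / (5×24) = 1 − 156/120 ≈ -0.3000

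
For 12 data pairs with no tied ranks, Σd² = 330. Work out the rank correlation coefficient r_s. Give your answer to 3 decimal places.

-0.154

ρ = 1 − 6Σd² / [n(n²−1)] = 1 − 6×330 / (12×143)
  = 1 − 1980/1716 = 1 − 1.1538 ≈ -0.154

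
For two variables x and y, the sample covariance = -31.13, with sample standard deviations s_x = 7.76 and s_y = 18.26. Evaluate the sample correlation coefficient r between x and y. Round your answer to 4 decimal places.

-0.2197

r = Cov(x,y) / (s_x · s_y) = -31.13 / (7.76 × 18.26)
  = -31.13 / 141.6976 ≈ -0.2197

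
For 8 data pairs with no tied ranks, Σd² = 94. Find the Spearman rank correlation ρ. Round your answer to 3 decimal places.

-0.119

ρ = 1 − 6Σd² / [n(n²−1)] = 1 − 6×94 / (8×63)
  = 1 − 564/504 = 1 − 1.1190 ≈ -0.119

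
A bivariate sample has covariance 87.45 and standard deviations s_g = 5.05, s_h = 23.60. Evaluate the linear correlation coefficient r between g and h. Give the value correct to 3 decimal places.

r = Cov(g,h) / (s_g · s_h) = 87.45 / (5.05 × 23.60)
  = 87.45 / 119.1800 ≈ 0.734

0.734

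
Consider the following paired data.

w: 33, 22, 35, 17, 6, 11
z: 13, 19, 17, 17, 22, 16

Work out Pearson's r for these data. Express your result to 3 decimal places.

n = 6, Σw = 124, Σz = 104, Σw² = 3244, Σz² = 1848, Σwz = 2039
nΣwz − ΣwΣz = 12234 − 12896 = -662
nΣw² − (Σw)² = 19464 − 15376 = 4088; nΣz² − (Σz)² = 11088 − 10816 = 272
r = -662 / √(4088 × 272) = -662 / 1054.4838 ≈ -0.628

-0.628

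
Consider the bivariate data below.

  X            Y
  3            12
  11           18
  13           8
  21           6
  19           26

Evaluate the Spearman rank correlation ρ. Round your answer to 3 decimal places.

-0.300

Rank X: 1, 2, 3, 5, 4
Rank Y: 3, 4, 2, 1, 5
d = rank(X) − rank(Y): -2, -2, 1, 4, -1; Σd² = 26
ρ = 1 − 6Σd² / [n(n²−1)] = 1 − 6×26 / (5×24) = 1 − 156/120 ≈ -0.300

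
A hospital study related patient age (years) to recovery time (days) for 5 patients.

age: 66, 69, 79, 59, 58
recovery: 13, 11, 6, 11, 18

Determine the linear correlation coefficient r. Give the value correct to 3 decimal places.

-0.826

n = 5, Σx = 331, Σy = 59, Σx² = 22203, Σy² = 771, Σxy = 3784
nΣxy − ΣxΣy = 18920 − 19529 = -609
nΣx² − (Σx)² = 111015 − 109561 = 1454; nΣy² − (Σy)² = 3855 − 3481 = 374
r = -609 / √(1454 × 374) = -609 / 737.4253 ≈ -0.826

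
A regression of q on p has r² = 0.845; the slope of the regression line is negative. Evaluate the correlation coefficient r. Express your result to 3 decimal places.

-0.919

|r| = √0.845 = 0.919
The association is negative, so r = −0.919.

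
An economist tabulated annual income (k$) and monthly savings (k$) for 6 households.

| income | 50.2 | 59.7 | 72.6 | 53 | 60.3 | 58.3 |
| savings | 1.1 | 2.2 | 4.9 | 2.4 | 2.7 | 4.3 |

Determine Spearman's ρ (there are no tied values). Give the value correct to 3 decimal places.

0.714

Rank income: 1, 4, 6, 2, 5, 3
Rank savings: 1, 2, 6, 3, 4, 5
d = rank(income) − rank(savings): 0, 2, 0, -1, 1, -2; Σd² = 10
ρ = 1 − 6Σd² / [n(n²−1)] = 1 − 6×10 / (6×35) = 1 − 60/210 ≈ 0.714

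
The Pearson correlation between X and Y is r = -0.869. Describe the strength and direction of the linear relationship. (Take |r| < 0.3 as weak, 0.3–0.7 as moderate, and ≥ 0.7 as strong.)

r = -0.869 < 0 so the relationship is negative.
|r| = 0.869, which falls in the strong range.

strong negative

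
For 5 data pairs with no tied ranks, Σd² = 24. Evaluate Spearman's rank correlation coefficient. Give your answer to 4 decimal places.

ρ = 1 − 6Σd² / [n(n²−1)] = 1 − 6×24 / (5×24)
  = 1 − 144/120 = 1 − 1.20000 ≈ -0.2000

-0.2000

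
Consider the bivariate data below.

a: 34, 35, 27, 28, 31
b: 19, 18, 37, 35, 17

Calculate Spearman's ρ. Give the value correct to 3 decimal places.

Rank a: 4, 5, 1, 2, 3
Rank b: 3, 2, 5, 4, 1
d = rank(a) − rank(b): 1, 3, -4, -2, 2; Σd² = 34
ρ = 1 − 6Σd² / [n(n²−1)] = 1 − 6×34 / (5×24) = 1 − 204/120 ≈ -0.700

-0.700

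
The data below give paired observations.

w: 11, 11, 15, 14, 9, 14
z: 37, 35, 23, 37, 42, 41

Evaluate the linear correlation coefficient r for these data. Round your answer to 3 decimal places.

n = 6, Σw = 74, Σz = 215, Σw² = 940, Σz² = 7937, Σwz = 2607
nΣwz − ΣwΣz = 15642 − 15910 = -268
nΣw² − (Σw)² = 5640 − 5476 = 164; nΣz² − (Σz)² = 47622 − 46225 = 1397
r = -268 / √(164 × 1397) = -268 / 478.6523 ≈ -0.560

-0.560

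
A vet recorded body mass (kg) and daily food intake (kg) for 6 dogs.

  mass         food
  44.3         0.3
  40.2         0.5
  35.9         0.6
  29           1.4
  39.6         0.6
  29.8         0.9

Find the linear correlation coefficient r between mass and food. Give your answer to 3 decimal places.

n = 6, Σx = 218.8, Σy = 4.3, Σx² = 8164.54, Σy² = 3.83, Σxy = 146.11
nΣxy − ΣxΣy = 876.66 − 940.84 = -64.18
nΣx² − (Σx)² = 48987.24 − 47873.44 = 1113.8; nΣy² − (Σy)² = 22.98 − 18.49 = 4.49
r = -64.18 / √(1113.8 × 4.49) = -64.18 / 70.7175 ≈ -0.908

-0.908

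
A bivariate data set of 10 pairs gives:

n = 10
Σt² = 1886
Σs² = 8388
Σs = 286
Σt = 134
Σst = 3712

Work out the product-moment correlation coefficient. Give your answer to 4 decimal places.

-0.8772

r = (nΣst − ΣsΣt) / √[(nΣs² − (Σs)²)(nΣt² − (Σt)²)]
Numerator: 10×3712 − 286×134 = -1204
Denominator: √[(83880 − 81796)(18860 − 17956)] = √[2084 × 904] = 1372.5655
r = -1204 / 1372.5655 ≈ -0.8772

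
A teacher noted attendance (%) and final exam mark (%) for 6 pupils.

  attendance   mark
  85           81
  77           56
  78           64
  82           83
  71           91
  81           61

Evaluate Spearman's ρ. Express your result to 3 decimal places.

0.029

Rank attendance: 6, 2, 3, 5, 1, 4
Rank mark: 4, 1, 3, 5, 6, 2
d = rank(attendance) − rank(mark): 2, 1, 0, 0, -5, 2; Σd² = 34
ρ = 1 − 6Σd² / [n(n²−1)] = 1 − 6×34 / (6×35) = 1 − 204/210 ≈ 0.029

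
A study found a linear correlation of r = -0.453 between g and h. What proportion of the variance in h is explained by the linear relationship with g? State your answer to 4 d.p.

0.2052

r² = (-0.453)² = 0.2052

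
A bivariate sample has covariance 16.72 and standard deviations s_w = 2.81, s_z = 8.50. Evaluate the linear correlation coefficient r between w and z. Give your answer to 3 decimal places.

r = Cov(w,z) / (s_w · s_z) = 16.72 / (2.81 × 8.50)
  = 16.72 / 23.8850 ≈ 0.700

0.700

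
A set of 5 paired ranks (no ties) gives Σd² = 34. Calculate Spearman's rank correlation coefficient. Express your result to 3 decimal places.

-0.700

ρ = 1 − 6Σd² / [n(n²−1)] = 1 − 6×34 / (5×24)
  = 1 − 204/120 = 1 − 1.7000 ≈ -0.700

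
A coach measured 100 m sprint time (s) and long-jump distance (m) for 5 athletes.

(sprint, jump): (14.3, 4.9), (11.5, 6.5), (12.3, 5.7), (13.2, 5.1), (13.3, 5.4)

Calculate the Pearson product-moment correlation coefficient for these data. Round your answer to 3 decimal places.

-0.946

n = 5, Σx = 64.6, Σy = 27.6, Σx² = 839.16, Σy² = 153.92, Σxy = 354.07
nΣxy − ΣxΣy = 1770.35 − 1782.96 = -12.61
nΣx² − (Σx)² = 4195.8 − 4173.16 = 22.64; nΣy² − (Σy)² = 769.6 − 761.76 = 7.84
r = -12.61 / √(22.64 × 7.84) = -12.61 / 13.3228 ≈ -0.946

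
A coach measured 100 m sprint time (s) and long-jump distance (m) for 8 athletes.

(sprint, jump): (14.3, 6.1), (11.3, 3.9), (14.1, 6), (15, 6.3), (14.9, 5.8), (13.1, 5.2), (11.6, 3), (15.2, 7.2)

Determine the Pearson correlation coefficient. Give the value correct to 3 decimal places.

n = 8, Σx = 109.5, Σy = 43.5, Σx² = 1515.21, Σy² = 249.63, Σxy = 609.18
nΣxy − ΣxΣy = 4873.44 − 4763.25 = 110.19
nΣx² − (Σx)² = 12121.68 − 11990.25 = 131.43; nΣy² − (Σy)² = 1997.04 − 1892.25 = 104.79
r = 110.19 / √(131.43 × 104.79) = 110.19 / 117.3565 ≈ 0.939

0.939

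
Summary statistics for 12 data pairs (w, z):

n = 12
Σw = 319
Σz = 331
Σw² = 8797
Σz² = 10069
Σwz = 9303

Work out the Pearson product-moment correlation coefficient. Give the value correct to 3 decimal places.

r = (nΣwz − ΣwΣz) / √[(nΣw² − (Σw)²)(nΣz² − (Σz)²)]
Numerator: 12×9303 − 319×331 = 6047
Denominator: √[(105564 − 101761)(120828 − 109561)] = √[3803 × 11267] = 6545.8690
r = 6047 / 6545.8690 ≈ 0.924

0.924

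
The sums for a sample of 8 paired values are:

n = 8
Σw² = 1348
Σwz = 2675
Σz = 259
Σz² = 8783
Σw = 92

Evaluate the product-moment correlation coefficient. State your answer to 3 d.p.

r = (nΣwz − ΣwΣz) / √[(nΣw² − (Σw)²)(nΣz² − (Σz)²)]
Numerator: 8×2675 − 92×259 = -2428
Denominator: √[(10784 − 8464)(70264 − 67081)] = √[2320 × 3183] = 2717.4547
r = -2428 / 2717.4547 ≈ -0.893

-0.893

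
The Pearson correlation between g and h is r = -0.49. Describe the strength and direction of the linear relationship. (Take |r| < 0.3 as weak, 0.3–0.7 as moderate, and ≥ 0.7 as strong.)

moderate negative

r = -0.49 < 0 so the relationship is negative.
|r| = 0.49, which falls in the moderate range.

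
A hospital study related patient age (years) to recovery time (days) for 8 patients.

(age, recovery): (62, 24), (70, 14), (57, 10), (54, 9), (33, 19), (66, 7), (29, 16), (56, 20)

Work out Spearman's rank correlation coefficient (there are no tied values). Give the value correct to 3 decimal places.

-0.214

Rank age: 6, 8, 5, 3, 2, 7, 1, 4
Rank recovery: 8, 4, 3, 2, 6, 1, 5, 7
d = rank(age) − rank(recovery): -2, 4, 2, 1, -4, 6, -4, -3; Σd² = 102
ρ = 1 − 6Σd² / [n(n²−1)] = 1 − 6×102 / (8×63) = 1 − 612/504 ≈ -0.214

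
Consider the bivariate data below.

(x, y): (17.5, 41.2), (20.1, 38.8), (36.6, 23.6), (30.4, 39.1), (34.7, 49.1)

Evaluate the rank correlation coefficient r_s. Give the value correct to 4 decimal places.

Rank x: 1, 2, 5, 3, 4
Rank y: 4, 2, 1, 3, 5
d = rank(x) − rank(y): -3, 0, 4, 0, -1; Σd² = 26
ρ = 1 − 6Σd² / [n(n²−1)] = 1 − 6×26 / (5×24) = 1 − 156/120 ≈ -0.3000

-0.3000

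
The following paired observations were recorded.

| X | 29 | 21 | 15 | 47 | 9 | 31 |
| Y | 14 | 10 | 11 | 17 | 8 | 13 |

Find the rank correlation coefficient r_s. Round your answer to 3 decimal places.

0.886

Rank X: 4, 3, 2, 6, 1, 5
Rank Y: 5, 2, 3, 6, 1, 4
d = rank(X) − rank(Y): -1, 1, -1, 0, 0, 1; Σd² = 4
ρ = 1 − 6Σd² / [n(n²−1)] = 1 − 6×4 / (6×35) = 1 − 24/210 ≈ 0.886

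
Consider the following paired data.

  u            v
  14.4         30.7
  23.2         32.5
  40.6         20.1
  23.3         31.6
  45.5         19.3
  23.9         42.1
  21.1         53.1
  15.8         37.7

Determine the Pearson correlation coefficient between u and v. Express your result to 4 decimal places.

-0.6752

n = 8, Σu = 207.8, Σv = 267.1, Σu² = 6273.16, Σv² = 9787.11, Σuv = 6348.83
nΣuv − ΣuΣv = 50790.64 − 55503.38 = -4712.74
nΣu² − (Σu)² = 50185.28 − 43180.84 = 7004.44; nΣv² − (Σv)² = 78296.88 − 71342.41 = 6954.47
r = -4712.74 / √(7004.44 × 6954.47) = -4712.74 / 6979.4103 ≈ -0.6752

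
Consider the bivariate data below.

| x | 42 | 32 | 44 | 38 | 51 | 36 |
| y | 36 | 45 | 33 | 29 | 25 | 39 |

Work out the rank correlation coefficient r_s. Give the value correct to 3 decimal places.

Rank x: 4, 1, 5, 3, 6, 2
Rank y: 4, 6, 3, 2, 1, 5
d = rank(x) − rank(y): 0, -5, 2, 1, 5, -3; Σd² = 64
ρ = 1 − 6Σd² / [n(n²−1)] = 1 − 6×64 / (6×35) = 1 − 384/210 ≈ -0.829

-0.829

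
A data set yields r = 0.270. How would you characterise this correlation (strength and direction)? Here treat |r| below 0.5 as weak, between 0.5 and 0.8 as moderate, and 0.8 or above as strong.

weak positive

r = 0.270 > 0 so the relationship is positive.
|r| = 0.270, which falls in the weak range.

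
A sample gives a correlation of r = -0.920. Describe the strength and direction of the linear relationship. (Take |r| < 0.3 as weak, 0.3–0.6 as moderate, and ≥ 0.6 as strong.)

r = -0.920 < 0 so the relationship is negative.
|r| = 0.920, which falls in the strong range.

strong negative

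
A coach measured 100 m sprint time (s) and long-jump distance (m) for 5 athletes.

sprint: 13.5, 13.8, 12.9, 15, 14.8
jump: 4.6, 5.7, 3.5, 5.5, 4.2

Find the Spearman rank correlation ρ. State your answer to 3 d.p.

Rank sprint: 2, 3, 1, 5, 4
Rank jump: 3, 5, 1, 4, 2
d = rank(sprint) − rank(jump): -1, -2, 0, 1, 2; Σd² = 10
ρ = 1 − 6Σd² / [n(n²−1)] = 1 − 6×10 / (5×24) = 1 − 60/120 ≈ 0.500

0.500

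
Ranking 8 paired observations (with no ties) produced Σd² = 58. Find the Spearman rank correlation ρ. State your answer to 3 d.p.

0.310

ρ = 1 − 6Σd² / [n(n²−1)] = 1 − 6×58 / (8×63)
  = 1 − 348/504 = 1 − 0.6905 ≈ 0.310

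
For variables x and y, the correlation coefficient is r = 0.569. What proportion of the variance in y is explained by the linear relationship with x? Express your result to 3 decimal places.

r² = (0.569)² = 0.324

0.324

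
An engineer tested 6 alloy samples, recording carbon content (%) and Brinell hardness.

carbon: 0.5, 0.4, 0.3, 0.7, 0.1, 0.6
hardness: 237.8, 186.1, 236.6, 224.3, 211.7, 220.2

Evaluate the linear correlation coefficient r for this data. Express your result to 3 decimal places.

n = 6, Σx = 2.6, Σy = 1316.7, Σx² = 1.36, Σy² = 290777.03, Σxy = 574.62
nΣxy − ΣxΣy = 3447.72 − 3423.42 = 24.3
nΣx² − (Σx)² = 8.16 − 6.76 = 1.4; nΣy² − (Σy)² = 1744662.18 − 1733698.89 = 10963.29
r = 24.3 / √(1.4 × 10963.29) = 24.3 / 123.8895 ≈ 0.196

0.196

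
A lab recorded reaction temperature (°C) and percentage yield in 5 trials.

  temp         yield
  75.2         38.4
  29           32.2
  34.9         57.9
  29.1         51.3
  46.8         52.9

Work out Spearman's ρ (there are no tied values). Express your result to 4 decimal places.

0.3000

Rank temp: 5, 1, 3, 2, 4
Rank yield: 2, 1, 5, 3, 4
d = rank(temp) − rank(yield): 3, 0, -2, -1, 0; Σd² = 14
ρ = 1 − 6Σd² / [n(n²−1)] = 1 − 6×14 / (5×24) = 1 − 84/120 ≈ 0.3000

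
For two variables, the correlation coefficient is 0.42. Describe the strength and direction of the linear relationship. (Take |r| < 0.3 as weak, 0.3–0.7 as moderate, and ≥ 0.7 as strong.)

moderate positive

r = 0.42 > 0 so the relationship is positive.
|r| = 0.42, which falls in the moderate range.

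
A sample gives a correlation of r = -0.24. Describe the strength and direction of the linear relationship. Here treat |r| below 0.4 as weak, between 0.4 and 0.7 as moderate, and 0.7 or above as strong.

weak negative

r = -0.24 < 0 so the relationship is negative.
|r| = 0.24, which falls in the weak range.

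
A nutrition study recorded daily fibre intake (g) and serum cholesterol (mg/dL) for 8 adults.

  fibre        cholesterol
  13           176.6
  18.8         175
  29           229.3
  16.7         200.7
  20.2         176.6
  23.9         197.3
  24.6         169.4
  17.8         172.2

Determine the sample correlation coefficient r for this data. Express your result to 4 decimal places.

n = 8, Σx = 164, Σy = 1497.1, Σx² = 3543.58, Σy² = 283135.59, Σxy = 31102.38
nΣxy − ΣxΣy = 248819.04 − 245524.4 = 3294.64
nΣx² − (Σx)² = 28348.64 − 26896 = 1452.64; nΣy² − (Σy)² = 2265084.72 − 2241308.41 = 23776.31
r = 3294.64 / √(1452.64 × 23776.31) = 3294.64 / 5876.9396 ≈ 0.5606

0.5606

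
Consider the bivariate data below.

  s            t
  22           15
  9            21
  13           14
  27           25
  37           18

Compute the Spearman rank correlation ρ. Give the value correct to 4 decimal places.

0.2000

Rank s: 3, 1, 2, 4, 5
Rank t: 2, 4, 1, 5, 3
d = rank(s) − rank(t): 1, -3, 1, -1, 2; Σd² = 16
ρ = 1 − 6Σd² / [n(n²−1)] = 1 − 6×16 / (5×24) = 1 − 96/120 ≈ 0.2000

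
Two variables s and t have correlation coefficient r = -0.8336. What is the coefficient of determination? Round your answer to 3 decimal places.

0.695

r² = (-0.8336)² = 0.695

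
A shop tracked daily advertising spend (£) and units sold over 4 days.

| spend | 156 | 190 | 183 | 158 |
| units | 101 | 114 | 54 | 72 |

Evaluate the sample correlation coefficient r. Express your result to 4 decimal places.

n = 4, Σx = 687, Σy = 341, Σx² = 118889, Σy² = 31297, Σxy = 58674
nΣxy − ΣxΣy = 234696 − 234267 = 429
nΣx² − (Σx)² = 475556 − 471969 = 3587; nΣy² − (Σy)² = 125188 − 116281 = 8907
r = 429 / √(3587 × 8907) = 429 / 5652.3808 ≈ 0.0759

0.0759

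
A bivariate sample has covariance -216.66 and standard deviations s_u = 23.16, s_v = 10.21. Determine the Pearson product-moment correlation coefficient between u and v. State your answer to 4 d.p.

r = Cov(u,v) / (s_u · s_v) = -216.66 / (23.16 × 10.21)
  = -216.66 / 236.4636 ≈ -0.9163

-0.9163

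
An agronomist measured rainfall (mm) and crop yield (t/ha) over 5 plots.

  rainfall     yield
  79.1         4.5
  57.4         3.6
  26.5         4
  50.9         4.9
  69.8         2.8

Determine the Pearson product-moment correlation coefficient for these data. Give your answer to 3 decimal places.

n = 5, Σx = 283.7, Σy = 19.8, Σx² = 17716.67, Σy² = 81.06, Σxy = 1113.44
nΣxy − ΣxΣy = 5567.2 − 5617.26 = -50.06
nΣx² − (Σx)² = 88583.35 − 80485.69 = 8097.66; nΣy² − (Σy)² = 405.3 − 392.04 = 13.26
r = -50.06 / √(8097.66 × 13.26) = -50.06 / 327.6812 ≈ -0.153

-0.153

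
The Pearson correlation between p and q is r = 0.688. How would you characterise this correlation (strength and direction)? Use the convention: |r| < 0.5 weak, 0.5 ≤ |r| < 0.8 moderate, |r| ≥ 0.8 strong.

moderate positive

r = 0.688 > 0 so the relationship is positive.
|r| = 0.688, which falls in the moderate range.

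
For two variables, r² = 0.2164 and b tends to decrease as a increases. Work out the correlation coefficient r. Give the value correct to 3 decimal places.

-0.465

|r| = √0.2164 = 0.465
The association is negative, so r = −0.465.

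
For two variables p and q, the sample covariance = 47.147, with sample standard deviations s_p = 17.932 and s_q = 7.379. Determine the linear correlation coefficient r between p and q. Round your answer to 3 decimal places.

r = Cov(p,q) / (s_p · s_q) = 47.147 / (17.932 × 7.379)
  = 47.147 / 132.3202 ≈ 0.356

0.356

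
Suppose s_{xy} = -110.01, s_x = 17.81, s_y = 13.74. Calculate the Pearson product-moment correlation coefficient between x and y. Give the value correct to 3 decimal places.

-0.450

r = Cov(x,y) / (s_x · s_y) = -110.01 / (17.81 × 13.74)
  = -110.01 / 244.7094 ≈ -0.450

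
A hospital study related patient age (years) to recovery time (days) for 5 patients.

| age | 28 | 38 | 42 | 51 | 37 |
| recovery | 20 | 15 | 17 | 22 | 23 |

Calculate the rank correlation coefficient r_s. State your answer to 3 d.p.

Rank age: 1, 3, 4, 5, 2
Rank recovery: 3, 1, 2, 4, 5
d = rank(age) − rank(recovery): -2, 2, 2, 1, -3; Σd² = 22
ρ = 1 − 6Σd² / [n(n²−1)] = 1 − 6×22 / (5×24) = 1 − 132/120 ≈ -0.100

-0.100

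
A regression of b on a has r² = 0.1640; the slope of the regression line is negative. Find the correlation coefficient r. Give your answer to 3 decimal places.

|r| = √0.1640 = 0.405
The association is negative, so r = −0.405.

-0.405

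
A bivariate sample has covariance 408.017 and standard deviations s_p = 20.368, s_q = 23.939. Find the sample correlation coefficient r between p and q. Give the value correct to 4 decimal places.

0.8368

r = Cov(p,q) / (s_p · s_q) = 408.017 / (20.368 × 23.939)
  = 408.017 / 487.5896 ≈ 0.8368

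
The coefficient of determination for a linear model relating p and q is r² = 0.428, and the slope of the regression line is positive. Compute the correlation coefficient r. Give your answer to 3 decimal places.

|r| = √0.428 = 0.654
The association is positive, so r = 0.654.

0.654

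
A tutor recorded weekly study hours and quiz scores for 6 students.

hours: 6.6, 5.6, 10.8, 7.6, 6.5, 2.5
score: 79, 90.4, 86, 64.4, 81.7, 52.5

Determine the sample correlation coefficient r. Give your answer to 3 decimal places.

0.575

n = 6, Σx = 39.6, Σy = 454, Σx² = 297.82, Σy² = 35387.66, Σxy = 3108.18
nΣxy − ΣxΣy = 18649.08 − 17978.4 = 670.68
nΣx² − (Σx)² = 1786.92 − 1568.16 = 218.76; nΣy² − (Σy)² = 212325.96 − 206116 = 6209.96
r = 670.68 / √(218.76 × 6209.96) = 670.68 / 1165.5432 ≈ 0.575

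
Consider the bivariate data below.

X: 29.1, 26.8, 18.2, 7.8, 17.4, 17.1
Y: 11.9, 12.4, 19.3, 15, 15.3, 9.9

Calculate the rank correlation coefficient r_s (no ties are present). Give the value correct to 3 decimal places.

-0.086

Rank X: 6, 5, 4, 1, 3, 2
Rank Y: 2, 3, 6, 4, 5, 1
d = rank(X) − rank(Y): 4, 2, -2, -3, -2, 1; Σd² = 38
ρ = 1 − 6Σd² / [n(n²−1)] = 1 − 6×38 / (6×35) = 1 − 228/210 ≈ -0.086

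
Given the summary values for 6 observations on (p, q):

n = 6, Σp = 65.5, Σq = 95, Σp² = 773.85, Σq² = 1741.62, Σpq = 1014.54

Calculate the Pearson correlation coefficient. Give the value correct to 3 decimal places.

-0.191

r = (nΣpq − ΣpΣq) / √[(nΣp² − (Σp)²)(nΣq² − (Σq)²)]
Numerator: 6×1014.54 − 65.5×95 = -135.26
Denominator: √[(4643.1 − 4290.25)(10449.72 − 9025)] = √[352.85 × 1424.72] = 709.0222
r = -135.26 / 709.0222 ≈ -0.191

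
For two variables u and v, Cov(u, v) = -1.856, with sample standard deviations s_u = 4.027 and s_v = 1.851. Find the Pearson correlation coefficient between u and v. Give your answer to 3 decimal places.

-0.249

r = Cov(u,v) / (s_u · s_v) = -1.856 / (4.027 × 1.851)
  = -1.856 / 7.4540 ≈ -0.249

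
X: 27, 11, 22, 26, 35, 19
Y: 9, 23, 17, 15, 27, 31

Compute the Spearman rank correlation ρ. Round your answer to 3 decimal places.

Rank X: 5, 1, 3, 4, 6, 2
Rank Y: 1, 4, 3, 2, 5, 6
d = rank(X) − rank(Y): 4, -3, 0, 2, 1, -4; Σd² = 46
ρ = 1 − 6Σd² / [n(n²−1)] = 1 − 6×46 / (6×35) = 1 − 276/210 ≈ -0.314

-0.314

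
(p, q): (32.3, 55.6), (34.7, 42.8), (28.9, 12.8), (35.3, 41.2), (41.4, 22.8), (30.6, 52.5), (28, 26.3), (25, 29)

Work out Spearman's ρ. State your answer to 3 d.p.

Rank p: 5, 6, 3, 7, 8, 4, 2, 1
Rank q: 8, 6, 1, 5, 2, 7, 3, 4
d = rank(p) − rank(q): -3, 0, 2, 2, 6, -3, -1, -3; Σd² = 72
ρ = 1 − 6Σd² / [n(n²−1)] = 1 − 6×72 / (8×63) = 1 − 432/504 ≈ 0.143

0.143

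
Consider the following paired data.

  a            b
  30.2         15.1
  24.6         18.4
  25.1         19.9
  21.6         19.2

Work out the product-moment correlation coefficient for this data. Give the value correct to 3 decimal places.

n = 4, Σa = 101.5, Σb = 72.6, Σa² = 2613.77, Σb² = 1331.22, Σab = 1822.87
nΣab − ΣaΣb = 7291.48 − 7368.9 = -77.42
nΣa² − (Σa)² = 10455.08 − 10302.25 = 152.83; nΣb² − (Σb)² = 5324.88 − 5270.76 = 54.12
r = -77.42 / √(152.83 × 54.12) = -77.42 / 90.9459 ≈ -0.851

-0.851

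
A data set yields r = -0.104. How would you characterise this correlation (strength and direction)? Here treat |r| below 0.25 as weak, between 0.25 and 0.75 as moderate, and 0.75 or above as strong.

r = -0.104 < 0 so the relationship is negative.
|r| = 0.104, which falls in the weak range.

weak negative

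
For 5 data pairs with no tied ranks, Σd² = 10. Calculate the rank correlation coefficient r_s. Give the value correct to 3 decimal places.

0.500

ρ = 1 − 6Σd² / [n(n²−1)] = 1 − 6×10 / (5×24)
  = 1 − 60/120 = 1 − 0.5000 ≈ 0.500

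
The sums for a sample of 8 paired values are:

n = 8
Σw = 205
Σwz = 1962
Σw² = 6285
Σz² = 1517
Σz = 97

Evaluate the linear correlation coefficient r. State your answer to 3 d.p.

r = (nΣwz − ΣwΣz) / √[(nΣw² − (Σw)²)(nΣz² − (Σz)²)]
Numerator: 8×1962 − 205×97 = -4189
Denominator: √[(50280 − 42025)(12136 − 9409)] = √[8255 × 2727] = 4744.6164
r = -4189 / 4744.6164 ≈ -0.883

-0.883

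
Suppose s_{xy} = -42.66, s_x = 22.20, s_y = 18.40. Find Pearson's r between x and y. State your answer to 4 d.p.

r = Cov(x,y) / (s_x · s_y) = -42.66 / (22.20 × 18.40)
  = -42.66 / 408.4800 ≈ -0.1044

-0.1044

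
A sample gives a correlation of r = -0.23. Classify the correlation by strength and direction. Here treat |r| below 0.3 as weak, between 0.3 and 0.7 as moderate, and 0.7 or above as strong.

r = -0.23 < 0 so the relationship is negative.
|r| = 0.23, which falls in the weak range.

weak negative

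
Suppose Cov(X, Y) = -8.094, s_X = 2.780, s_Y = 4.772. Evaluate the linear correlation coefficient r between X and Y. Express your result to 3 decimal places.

r = Cov(X,Y) / (s_X · s_Y) = -8.094 / (2.780 × 4.772)
  = -8.094 / 13.2662 ≈ -0.610

-0.610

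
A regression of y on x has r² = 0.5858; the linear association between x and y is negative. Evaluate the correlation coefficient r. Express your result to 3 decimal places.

-0.765

|r| = √0.5858 = 0.765
The association is negative, so r = −0.765.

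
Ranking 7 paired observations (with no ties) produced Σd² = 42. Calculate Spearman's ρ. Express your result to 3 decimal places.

0.250

ρ = 1 − 6Σd² / [n(n²−1)] = 1 − 6×42 / (7×48)
  = 1 − 252/336 = 1 − 0.7500 ≈ 0.250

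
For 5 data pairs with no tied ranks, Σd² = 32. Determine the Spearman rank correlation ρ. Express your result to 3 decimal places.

ρ = 1 − 6Σd² / [n(n²−1)] = 1 − 6×32 / (5×24)
  = 1 − 192/120 = 1 − 1.6000 ≈ -0.600

-0.600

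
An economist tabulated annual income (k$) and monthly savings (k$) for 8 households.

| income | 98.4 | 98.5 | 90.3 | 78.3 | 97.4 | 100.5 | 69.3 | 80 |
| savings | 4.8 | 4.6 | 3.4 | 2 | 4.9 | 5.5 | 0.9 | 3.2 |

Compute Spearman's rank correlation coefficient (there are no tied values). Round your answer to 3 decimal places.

Rank income: 6, 7, 4, 2, 5, 8, 1, 3
Rank savings: 6, 5, 4, 2, 7, 8, 1, 3
d = rank(income) − rank(savings): 0, 2, 0, 0, -2, 0, 0, 0; Σd² = 8
ρ = 1 − 6Σd² / [n(n²−1)] = 1 − 6×8 / (8×63) = 1 − 48/504 ≈ 0.905

0.905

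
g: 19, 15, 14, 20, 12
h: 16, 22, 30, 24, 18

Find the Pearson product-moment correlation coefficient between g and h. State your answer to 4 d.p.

-0.1346

n = 5, Σg = 80, Σh = 110, Σg² = 1326, Σh² = 2540, Σgh = 1750
nΣgh − ΣgΣh = 8750 − 8800 = -50
nΣg² − (Σg)² = 6630 − 6400 = 230; nΣh² − (Σh)² = 12700 − 12100 = 600
r = -50 / √(230 × 600) = -50 / 371.4835 ≈ -0.1346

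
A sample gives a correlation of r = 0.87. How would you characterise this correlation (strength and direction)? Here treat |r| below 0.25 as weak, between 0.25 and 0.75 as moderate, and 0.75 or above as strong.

r = 0.87 > 0 so the relationship is positive.
|r| = 0.87, which falls in the strong range.

strong positive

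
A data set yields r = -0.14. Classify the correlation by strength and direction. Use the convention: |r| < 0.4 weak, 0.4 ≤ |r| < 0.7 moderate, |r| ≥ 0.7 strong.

weak negative

r = -0.14 < 0 so the relationship is negative.
|r| = 0.14, which falls in the weak range.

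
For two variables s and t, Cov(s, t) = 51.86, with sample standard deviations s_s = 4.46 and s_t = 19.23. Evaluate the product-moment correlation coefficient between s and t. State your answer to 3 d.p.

r = Cov(s,t) / (s_s · s_t) = 51.86 / (4.46 × 19.23)
  = 51.86 / 85.7658 ≈ 0.605

0.605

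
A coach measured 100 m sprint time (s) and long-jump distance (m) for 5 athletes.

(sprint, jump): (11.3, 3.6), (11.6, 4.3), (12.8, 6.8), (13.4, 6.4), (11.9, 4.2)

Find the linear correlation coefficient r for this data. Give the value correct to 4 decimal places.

n = 5, Σx = 61, Σy = 25.3, Σx² = 747.26, Σy² = 136.29, Σxy = 313.34
nΣxy − ΣxΣy = 1566.7 − 1543.3 = 23.4
nΣx² − (Σx)² = 3736.3 − 3721 = 15.3; nΣy² − (Σy)² = 681.45 − 640.09 = 41.36
r = 23.4 / √(15.3 × 41.36) = 23.4 / 25.1557 ≈ 0.9302

0.9302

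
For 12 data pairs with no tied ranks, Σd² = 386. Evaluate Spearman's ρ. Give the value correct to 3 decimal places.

ρ = 1 − 6Σd² / [n(n²−1)] = 1 − 6×386 / (12×143)
  = 1 − 2316/1716 = 1 − 1.3497 ≈ -0.350

-0.350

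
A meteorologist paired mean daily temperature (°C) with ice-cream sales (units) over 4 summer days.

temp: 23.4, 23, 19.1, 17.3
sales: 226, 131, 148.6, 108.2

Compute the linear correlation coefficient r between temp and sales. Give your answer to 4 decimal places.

0.6686

n = 4, Σx = 82.8, Σy = 613.8, Σx² = 1740.66, Σy² = 102026.2, Σxy = 13011.52
nΣxy − ΣxΣy = 52046.08 − 50822.64 = 1223.44
nΣx² − (Σx)² = 6962.64 − 6855.84 = 106.8; nΣy² − (Σy)² = 408104.8 − 376750.44 = 31354.36
r = 1223.44 / √(106.8 × 31354.36) = 1223.44 / 1829.9305 ≈ 0.6686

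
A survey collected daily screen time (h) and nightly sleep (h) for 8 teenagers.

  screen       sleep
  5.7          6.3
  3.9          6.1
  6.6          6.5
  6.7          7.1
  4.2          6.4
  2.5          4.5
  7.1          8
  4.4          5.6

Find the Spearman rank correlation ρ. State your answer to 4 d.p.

0.8810

Rank screen: 5, 2, 6, 7, 3, 1, 8, 4
Rank sleep: 4, 3, 6, 7, 5, 1, 8, 2
d = rank(screen) − rank(sleep): 1, -1, 0, 0, -2, 0, 0, 2; Σd² = 10
ρ = 1 − 6Σd² / [n(n²−1)] = 1 − 6×10 / (8×63) = 1 − 60/504 ≈ 0.8810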